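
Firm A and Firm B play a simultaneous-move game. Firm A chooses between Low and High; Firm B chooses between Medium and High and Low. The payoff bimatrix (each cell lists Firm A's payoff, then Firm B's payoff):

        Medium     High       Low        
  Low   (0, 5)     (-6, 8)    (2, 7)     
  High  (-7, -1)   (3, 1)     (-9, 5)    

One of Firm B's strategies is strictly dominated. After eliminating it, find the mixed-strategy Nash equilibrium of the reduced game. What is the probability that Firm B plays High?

Firm B's strategy Medium is strictly dominated by High: 8 > 5 and 1 > -1. Eliminate Medium.
In a mixed equilibrium Firm A is indifferent between Low and High; this condition fixes q.
  Firm A's expected payoff from Low: q·(-6) + (1−q)·2 = -8q + 2
  Firm A's expected payoff from High: q·3 + (1−q)·(-9) = 12q - 9
  -8q + 2 = 12q - 9  ⇒  -20q = -11  ⇒  q = 11/20.

q = 11/20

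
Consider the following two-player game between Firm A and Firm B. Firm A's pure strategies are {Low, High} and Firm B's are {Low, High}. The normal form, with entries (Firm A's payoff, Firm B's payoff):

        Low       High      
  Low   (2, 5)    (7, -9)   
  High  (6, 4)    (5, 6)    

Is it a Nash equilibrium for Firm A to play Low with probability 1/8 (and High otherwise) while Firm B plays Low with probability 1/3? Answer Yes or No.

Check Firm B's indifference given Firm A's mix p = 1/8:
  payoff from Low = 33/8; payoff from High = 33/8 — equal.
Check Firm A's indifference given Firm B's mix q = 1/3:
  payoff from Low = 16/3; payoff from High = 16/3 — equal.
Both players are indifferent, so neither can profitably deviate.

Yes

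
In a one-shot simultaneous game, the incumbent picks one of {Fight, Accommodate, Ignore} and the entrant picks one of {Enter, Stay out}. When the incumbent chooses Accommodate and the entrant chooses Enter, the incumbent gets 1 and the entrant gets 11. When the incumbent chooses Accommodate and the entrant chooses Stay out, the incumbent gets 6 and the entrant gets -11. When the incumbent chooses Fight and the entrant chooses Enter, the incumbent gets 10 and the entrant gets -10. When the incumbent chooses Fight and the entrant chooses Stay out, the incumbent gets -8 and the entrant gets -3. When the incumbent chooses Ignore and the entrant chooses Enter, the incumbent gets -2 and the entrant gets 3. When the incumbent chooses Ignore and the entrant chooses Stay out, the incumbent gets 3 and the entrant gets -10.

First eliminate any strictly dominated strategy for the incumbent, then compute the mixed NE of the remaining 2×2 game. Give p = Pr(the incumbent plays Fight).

p = 22/29

The incumbent's strategy Ignore is strictly dominated by Accommodate: 1 > -2 and 6 > 3. Eliminate Ignore.
In a mixed equilibrium the entrant is indifferent between Enter and Stay out; this condition fixes p.
  the entrant's payoff from Enter: p·(-10) + (1−p)·11 = -21p + 11
  the entrant's payoff from Stay out: p·(-3) + (1−p)·(-11) = 8p - 11
  -21p + 11 = 8p - 11  ⇒  -29p = -22  ⇒  p = 22/29.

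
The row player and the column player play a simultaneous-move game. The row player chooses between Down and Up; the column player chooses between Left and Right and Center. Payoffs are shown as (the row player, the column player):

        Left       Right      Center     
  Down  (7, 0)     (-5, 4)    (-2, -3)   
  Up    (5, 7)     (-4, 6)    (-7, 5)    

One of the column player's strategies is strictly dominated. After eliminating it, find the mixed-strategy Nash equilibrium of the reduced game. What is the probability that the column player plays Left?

The column player's strategy Center is strictly dominated by Left: 0 > -3 and 7 > 5. Eliminate Center.
In a mixed equilibrium the row player is indifferent between Down and Up; this condition fixes q.
  the row player's expected payoff from Down: q·7 + (1−q)·(-5) = 12q - 5
  the row player's expected payoff from Up: q·5 + (1−q)·(-4) = 9q - 4
  12q - 5 = 9q - 4  ⇒  3q = 1  ⇒  q = 1/3.

q = 1/3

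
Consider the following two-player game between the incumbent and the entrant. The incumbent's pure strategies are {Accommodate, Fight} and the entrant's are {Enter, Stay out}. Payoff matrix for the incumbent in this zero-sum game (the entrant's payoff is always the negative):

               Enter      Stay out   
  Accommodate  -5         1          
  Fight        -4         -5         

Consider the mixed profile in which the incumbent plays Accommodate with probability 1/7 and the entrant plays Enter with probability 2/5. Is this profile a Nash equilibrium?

No

Given the entrant's mix q = 2/5, the incumbent's payoff from Accommodate is -7/5 but from Fight is -23/5. The incumbent strictly prefers Accommodate, so the incumbent would not mix.
So the proposed profile is not a Nash equilibrium.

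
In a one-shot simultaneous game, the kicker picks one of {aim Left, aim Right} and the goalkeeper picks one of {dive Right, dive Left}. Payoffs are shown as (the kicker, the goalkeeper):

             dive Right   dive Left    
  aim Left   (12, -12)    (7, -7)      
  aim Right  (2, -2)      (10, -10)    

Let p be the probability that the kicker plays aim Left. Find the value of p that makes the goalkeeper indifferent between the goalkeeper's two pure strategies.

Set the goalkeeper's expected payoff from dive Right equal to that from dive Left:
  the goalkeeper's payoff to dive Right: p·(-12) + (1−p)·(-2) = -10p - 2
  the goalkeeper's payoff to dive Left: p·(-7) + (1−p)·(-10) = 3p - 10
  -10p - 2 = 3p - 10  ⇒  -13p = -8  ⇒  p = 8/13.

p = 8/13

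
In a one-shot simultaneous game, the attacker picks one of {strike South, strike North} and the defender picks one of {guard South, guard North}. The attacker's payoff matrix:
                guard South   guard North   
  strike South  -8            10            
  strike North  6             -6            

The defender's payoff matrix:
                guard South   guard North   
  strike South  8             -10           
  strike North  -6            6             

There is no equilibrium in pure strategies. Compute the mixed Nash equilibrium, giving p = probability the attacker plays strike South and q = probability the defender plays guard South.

p = 2/5, q = 8/15

Set the defender's expected payoff from guard South equal to that from guard North:
  the defender's expected payoff from guard South: p·8 + (1−p)·(-6) = 14p - 6
  the defender's expected payoff from guard North: p·(-10) + (1−p)·6 = -16p + 6
  14p - 6 = -16p + 6  ⇒  30p = 12  ⇒  p = 2/5.
Set the attacker's expected payoff from strike South equal to that from strike North:
  the attacker's payoff to strike South: q·(-8) + (1−q)·10 = -18q + 10
  the attacker's payoff to strike North: q·6 + (1−q)·(-6) = 12q - 6
  -18q + 10 = 12q - 6  ⇒  -30q = -16  ⇒  q = 8/15.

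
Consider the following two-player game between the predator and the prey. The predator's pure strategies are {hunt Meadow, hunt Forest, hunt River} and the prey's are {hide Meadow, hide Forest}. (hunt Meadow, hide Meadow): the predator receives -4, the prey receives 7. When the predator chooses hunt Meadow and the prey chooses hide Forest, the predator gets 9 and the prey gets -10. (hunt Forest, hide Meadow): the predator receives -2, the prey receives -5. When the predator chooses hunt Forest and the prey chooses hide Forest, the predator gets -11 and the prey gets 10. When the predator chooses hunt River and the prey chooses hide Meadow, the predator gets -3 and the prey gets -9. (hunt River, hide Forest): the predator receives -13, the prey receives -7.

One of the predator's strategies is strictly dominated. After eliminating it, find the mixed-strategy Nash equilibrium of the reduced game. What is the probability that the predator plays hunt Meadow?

The predator's strategy hunt River is strictly dominated by hunt Forest: -2 > -3 and -11 > -13. Eliminate hunt River.
Set the prey's expected payoff from hide Meadow equal to that from hide Forest:
  the prey's payoff from hide Meadow: p·7 + (1−p)·(-5) = 12p - 5
  the prey's payoff from hide Forest: p·(-10) + (1−p)·10 = -20p + 10
  12p - 5 = -20p + 10  ⇒  32p = 15  ⇒  p = 15/32.

p = 15/32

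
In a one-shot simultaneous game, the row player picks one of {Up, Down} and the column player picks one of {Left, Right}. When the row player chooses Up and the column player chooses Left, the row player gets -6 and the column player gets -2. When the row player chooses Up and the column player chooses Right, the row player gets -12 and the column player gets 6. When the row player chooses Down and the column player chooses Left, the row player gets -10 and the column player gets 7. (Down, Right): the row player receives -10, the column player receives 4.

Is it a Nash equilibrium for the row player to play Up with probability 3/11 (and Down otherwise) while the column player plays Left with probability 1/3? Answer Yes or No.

Check the column player's indifference given the row player's mix p = 3/11:
  payoff from Left = 50/11; payoff from Right = 50/11 — equal.
Check the row player's indifference given the column player's mix q = 1/3:
  payoff from Up = -10; payoff from Down = -10 — equal.
Both players are indifferent, so neither can profitably deviate.

Yes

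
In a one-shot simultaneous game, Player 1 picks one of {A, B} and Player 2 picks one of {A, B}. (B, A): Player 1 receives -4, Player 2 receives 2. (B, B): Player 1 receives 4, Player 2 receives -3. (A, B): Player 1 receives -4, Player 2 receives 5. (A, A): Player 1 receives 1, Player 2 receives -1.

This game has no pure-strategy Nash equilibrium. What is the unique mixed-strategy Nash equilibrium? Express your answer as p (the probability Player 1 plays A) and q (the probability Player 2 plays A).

p = 5/11, q = 8/13

Set Player 2's expected payoff from A equal to that from B:
  Player 2's payoff to A: p·(-1) + (1−p)·2 = -3p + 2
  Player 2's payoff to B: p·5 + (1−p)·(-3) = 8p - 3
  -3p + 2 = 8p - 3  ⇒  -11p = -5  ⇒  p = 5/11.
In a mixed equilibrium Player 1 is indifferent between A and B; this condition fixes q.
  Player 1's payoff from A: q·1 + (1−q)·(-4) = 5q - 4
  Player 1's payoff from B: q·(-4) + (1−q)·4 = -8q + 4
  5q - 4 = -8q + 4  ⇒  13q = 8  ⇒  q = 8/13.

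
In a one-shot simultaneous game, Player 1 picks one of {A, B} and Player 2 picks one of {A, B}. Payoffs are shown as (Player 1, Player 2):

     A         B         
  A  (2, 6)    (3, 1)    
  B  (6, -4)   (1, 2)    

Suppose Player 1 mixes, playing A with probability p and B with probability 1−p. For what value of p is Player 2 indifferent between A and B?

p = 6/11

Player 1's mix must leave Player 2 indifferent between A and B.
  Player 2's expected payoff from A: p·6 + (1−p)·(-4) = 10p - 4
  Player 2's expected payoff from B: p·1 + (1−p)·2 = -p + 2
  10p - 4 = -p + 2  ⇒  11p = 6  ⇒  p = 6/11.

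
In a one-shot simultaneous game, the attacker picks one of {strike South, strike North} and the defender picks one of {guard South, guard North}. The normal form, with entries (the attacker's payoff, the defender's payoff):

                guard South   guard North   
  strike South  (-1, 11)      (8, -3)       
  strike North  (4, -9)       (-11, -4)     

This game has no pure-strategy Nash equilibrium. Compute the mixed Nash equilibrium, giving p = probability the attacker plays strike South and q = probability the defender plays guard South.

The attacker's mix must leave the defender indifferent between guard South and guard North.
  the defender's payoff to guard South: p·11 + (1−p)·(-9) = 20p - 9
  the defender's payoff to guard North: p·(-3) + (1−p)·(-4) = p - 4
  20p - 9 = p - 4  ⇒  19p = 5  ⇒  p = 5/19.
For the attacker to be willing to mix, the attacker must be indifferent between strike South and strike North, which pins down the defender's mix.
  the attacker's payoff from strike South: q·(-1) + (1−q)·8 = -9q + 8
  the attacker's payoff from strike North: q·4 + (1−q)·(-11) = 15q - 11
  -9q + 8 = 15q - 11  ⇒  -24q = -19  ⇒  q = 19/24.

p = 5/19, q = 19/24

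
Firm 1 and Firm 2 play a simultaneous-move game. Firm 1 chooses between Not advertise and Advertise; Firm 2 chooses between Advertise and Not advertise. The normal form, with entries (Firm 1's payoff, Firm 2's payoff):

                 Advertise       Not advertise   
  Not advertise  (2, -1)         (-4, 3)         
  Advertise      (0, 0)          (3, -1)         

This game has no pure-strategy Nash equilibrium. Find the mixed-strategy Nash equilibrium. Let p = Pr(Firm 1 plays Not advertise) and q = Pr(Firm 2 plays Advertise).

For Firm 2 to be willing to mix, Firm 2 must be indifferent between Advertise and Not advertise, which pins down Firm 1's mix.
  Firm 2's expected payoff from Advertise: p·(-1) + (1−p)·0 = -p
  Firm 2's expected payoff from Not advertise: p·3 + (1−p)·(-1) = 4p - 1
  -p = 4p - 1  ⇒  -5p = -1  ⇒  p = 1/5.
In a mixed equilibrium Firm 1 is indifferent between Not advertise and Advertise; this condition fixes q.
  Firm 1's payoff from Not advertise: q·2 + (1−q)·(-4) = 6q - 4
  Firm 1's payoff from Advertise: q·0 + (1−q)·3 = -3q + 3
  6q - 4 = -3q + 3  ⇒  9q = 7  ⇒  q = 7/9.

p = 1/5, q = 7/9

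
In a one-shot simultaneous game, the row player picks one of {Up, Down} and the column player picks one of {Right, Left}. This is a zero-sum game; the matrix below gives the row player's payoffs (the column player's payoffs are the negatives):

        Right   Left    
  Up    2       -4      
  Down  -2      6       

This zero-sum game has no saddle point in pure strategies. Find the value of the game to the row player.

v = 2/7

Set the row player's expected payoff from Up equal to that from Down:
  the row player's expected payoff from Up: q·2 + (1−q)·(-4) = 6q - 4
  the row player's expected payoff from Down: q·(-2) + (1−q)·6 = -8q + 6
  6q - 4 = -8q + 6  ⇒  14q = 10  ⇒  q = 5/7.
The value is the row player's expected payoff against this mix (using Up): (5/7)·2 + (2/7)·(-4) = 2/7.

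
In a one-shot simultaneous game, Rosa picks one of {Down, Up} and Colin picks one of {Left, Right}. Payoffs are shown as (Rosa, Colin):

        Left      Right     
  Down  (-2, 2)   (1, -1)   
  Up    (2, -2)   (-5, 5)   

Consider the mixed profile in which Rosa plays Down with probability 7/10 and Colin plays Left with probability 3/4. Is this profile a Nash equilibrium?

Given Colin's mix q = 3/4, Rosa's payoff from Down is -5/4 but from Up is 1/4. Rosa strictly prefers Up, so Rosa would not mix.
So the proposed profile is not a Nash equilibrium.

No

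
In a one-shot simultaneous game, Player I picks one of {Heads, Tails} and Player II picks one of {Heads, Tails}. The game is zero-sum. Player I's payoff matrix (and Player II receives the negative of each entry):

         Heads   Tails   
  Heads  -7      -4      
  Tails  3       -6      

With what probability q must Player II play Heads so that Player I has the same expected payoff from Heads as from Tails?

For Player I to be willing to mix, Player I must be indifferent between Heads and Tails, which pins down Player II's mix.
  Player I's payoff to Heads: q·(-7) + (1−q)·(-4) = -3q - 4
  Player I's payoff to Tails: q·3 + (1−q)·(-6) = 9q - 6
  -3q - 4 = 9q - 6  ⇒  -12q = -2  ⇒  q = 1/6.

q = 1/6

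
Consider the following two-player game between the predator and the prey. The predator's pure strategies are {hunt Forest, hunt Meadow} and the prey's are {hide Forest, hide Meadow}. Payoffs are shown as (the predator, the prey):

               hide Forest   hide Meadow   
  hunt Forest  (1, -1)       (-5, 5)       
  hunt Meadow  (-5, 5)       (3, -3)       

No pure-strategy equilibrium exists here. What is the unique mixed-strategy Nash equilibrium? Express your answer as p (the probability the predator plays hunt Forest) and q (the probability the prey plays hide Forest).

p = 4/7, q = 4/7

For the prey to be willing to mix, the prey must be indifferent between hide Forest and hide Meadow, which pins down the predator's mix.
  the prey's expected payoff from hide Forest: p·(-1) + (1−p)·5 = -6p + 5
  the prey's expected payoff from hide Meadow: p·5 + (1−p)·(-3) = 8p - 3
  -6p + 5 = 8p - 3  ⇒  -14p = -8  ⇒  p = 4/7.
Set the predator's expected payoff from hunt Forest equal to that from hunt Meadow:
  the predator's expected payoff from hunt Forest: q·1 + (1−q)·(-5) = 6q - 5
  the predator's expected payoff from hunt Meadow: q·(-5) + (1−q)·3 = -8q + 3
  6q - 5 = -8q + 3  ⇒  14q = 8  ⇒  q = 4/7.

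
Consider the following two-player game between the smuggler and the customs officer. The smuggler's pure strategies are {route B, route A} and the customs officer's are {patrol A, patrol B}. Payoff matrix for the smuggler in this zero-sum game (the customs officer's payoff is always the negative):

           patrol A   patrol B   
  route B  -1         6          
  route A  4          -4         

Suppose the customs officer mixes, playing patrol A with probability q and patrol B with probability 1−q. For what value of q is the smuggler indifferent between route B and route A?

The customs officer's mix must leave the smuggler indifferent between route B and route A.
  the smuggler's payoff to route B: q·(-1) + (1−q)·6 = -7q + 6
  the smuggler's payoff to route A: q·4 + (1−q)·(-4) = 8q - 4
  -7q + 6 = 8q - 4  ⇒  -15q = -10  ⇒  q = 2/3.

q = 2/3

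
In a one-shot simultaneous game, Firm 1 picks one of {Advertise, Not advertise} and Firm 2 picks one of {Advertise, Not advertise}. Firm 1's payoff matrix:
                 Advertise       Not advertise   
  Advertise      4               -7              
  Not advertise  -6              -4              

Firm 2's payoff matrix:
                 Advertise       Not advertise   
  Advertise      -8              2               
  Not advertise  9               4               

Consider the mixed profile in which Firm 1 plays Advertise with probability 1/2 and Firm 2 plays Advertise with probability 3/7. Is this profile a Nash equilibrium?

Given Firm 1's mix p = 1/2, Firm 2's payoff from Advertise is 1/2 but from Not advertise is 3. Firm 2 strictly prefers Not advertise, so Firm 2 would not mix.
So the proposed profile is not a Nash equilibrium.

No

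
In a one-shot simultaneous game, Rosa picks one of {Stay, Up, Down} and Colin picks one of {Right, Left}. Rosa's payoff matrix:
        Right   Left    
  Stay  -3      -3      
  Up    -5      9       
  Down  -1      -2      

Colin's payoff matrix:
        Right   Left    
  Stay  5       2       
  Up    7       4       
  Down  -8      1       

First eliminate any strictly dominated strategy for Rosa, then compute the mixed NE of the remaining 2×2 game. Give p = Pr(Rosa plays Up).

Rosa's strategy Stay is strictly dominated by Down: -1 > -3 and -2 > -3. Eliminate Stay.
Set Colin's expected payoff from Right equal to that from Left:
  Colin's payoff to Right: p·7 + (1−p)·(-8) = 15p - 8
  Colin's payoff to Left: p·4 + (1−p)·1 = 3p + 1
  15p - 8 = 3p + 1  ⇒  12p = 9  ⇒  p = 3/4.

p = 3/4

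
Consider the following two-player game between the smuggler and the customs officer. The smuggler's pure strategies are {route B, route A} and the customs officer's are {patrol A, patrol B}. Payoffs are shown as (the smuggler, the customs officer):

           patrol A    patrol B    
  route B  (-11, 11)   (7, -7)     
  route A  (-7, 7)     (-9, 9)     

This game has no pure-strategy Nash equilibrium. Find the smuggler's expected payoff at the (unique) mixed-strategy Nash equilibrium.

In a mixed equilibrium the smuggler is indifferent between route B and route A; this condition fixes q.
  the smuggler's payoff to route B: q·(-11) + (1−q)·7 = -18q + 7
  the smuggler's payoff to route A: q·(-7) + (1−q)·(-9) = 2q - 9
  -18q + 7 = 2q - 9  ⇒  -20q = -16  ⇒  q = 4/5.
At equilibrium the smuggler is indifferent across rows, so the smuggler's payoff equals the payoff from route B: (4/5)·(-11) + (1/5)·7 = -37/5.

-37/5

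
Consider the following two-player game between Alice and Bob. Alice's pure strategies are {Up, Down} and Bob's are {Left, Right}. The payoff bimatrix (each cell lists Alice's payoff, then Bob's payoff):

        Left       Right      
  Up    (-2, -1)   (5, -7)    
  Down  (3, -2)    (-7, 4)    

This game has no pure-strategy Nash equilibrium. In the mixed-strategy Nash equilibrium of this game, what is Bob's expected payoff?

Bob's indifference between Left and Right determines Alice's mixing probability p:
  Bob's payoff to Left: p·(-1) + (1−p)·(-2) = p - 2
  Bob's payoff to Right: p·(-7) + (1−p)·4 = -11p + 4
  p - 2 = -11p + 4  ⇒  12p = 6  ⇒  p = 1/2.
At equilibrium Bob is indifferent across columns, so Bob's payoff equals the payoff from Left: (1/2)·(-1) + (1/2)·(-2) = -3/2.

-3/2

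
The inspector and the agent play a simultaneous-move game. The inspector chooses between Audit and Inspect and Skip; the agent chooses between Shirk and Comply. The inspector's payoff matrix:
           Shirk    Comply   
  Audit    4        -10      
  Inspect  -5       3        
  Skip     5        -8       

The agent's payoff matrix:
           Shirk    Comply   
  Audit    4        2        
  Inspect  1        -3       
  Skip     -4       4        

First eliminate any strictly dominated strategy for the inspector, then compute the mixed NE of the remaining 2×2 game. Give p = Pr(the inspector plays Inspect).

The inspector's strategy Audit is strictly dominated by Skip: 5 > 4 and -8 > -10. Eliminate Audit.
The agent's indifference between Shirk and Comply determines the inspector's mixing probability p:
  the agent's payoff from Shirk: p·1 + (1−p)·(-4) = 5p - 4
  the agent's payoff from Comply: p·(-3) + (1−p)·4 = -7p + 4
  5p - 4 = -7p + 4  ⇒  12p = 8  ⇒  p = 2/3.

p = 2/3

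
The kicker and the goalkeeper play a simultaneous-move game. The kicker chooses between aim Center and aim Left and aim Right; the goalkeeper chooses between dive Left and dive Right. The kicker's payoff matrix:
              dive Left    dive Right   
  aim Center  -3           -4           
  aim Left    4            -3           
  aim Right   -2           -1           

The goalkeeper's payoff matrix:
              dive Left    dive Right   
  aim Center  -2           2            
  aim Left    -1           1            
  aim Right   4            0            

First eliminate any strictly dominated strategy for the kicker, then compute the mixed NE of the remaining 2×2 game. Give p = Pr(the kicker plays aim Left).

p = 2/3

The kicker's strategy aim Center is strictly dominated by aim Right: -2 > -3 and -1 > -4. Eliminate aim Center.
For the goalkeeper to be willing to mix, the goalkeeper must be indifferent between dive Left and dive Right, which pins down the kicker's mix.
  the goalkeeper's expected payoff from dive Left: p·(-1) + (1−p)·4 = -5p + 4
  the goalkeeper's expected payoff from dive Right: p·1 + (1−p)·0 = p
  -5p + 4 = p  ⇒  -6p = -4  ⇒  p = 2/3.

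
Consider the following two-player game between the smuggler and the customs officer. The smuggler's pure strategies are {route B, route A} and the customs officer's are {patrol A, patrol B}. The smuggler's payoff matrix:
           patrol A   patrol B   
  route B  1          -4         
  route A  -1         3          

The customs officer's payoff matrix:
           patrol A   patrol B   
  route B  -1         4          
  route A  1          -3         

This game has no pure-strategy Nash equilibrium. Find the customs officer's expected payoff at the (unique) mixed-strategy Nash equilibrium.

For the customs officer to be willing to mix, the customs officer must be indifferent between patrol A and patrol B, which pins down the smuggler's mix.
  the customs officer's payoff from patrol A: p·(-1) + (1−p)·1 = -2p + 1
  the customs officer's payoff from patrol B: p·4 + (1−p)·(-3) = 7p - 3
  -2p + 1 = 7p - 3  ⇒  -9p = -4  ⇒  p = 4/9.
At equilibrium the customs officer is indifferent across columns, so the customs officer's payoff equals the payoff from patrol A: (4/9)·(-1) + (5/9)·1 = 1/9.

1/9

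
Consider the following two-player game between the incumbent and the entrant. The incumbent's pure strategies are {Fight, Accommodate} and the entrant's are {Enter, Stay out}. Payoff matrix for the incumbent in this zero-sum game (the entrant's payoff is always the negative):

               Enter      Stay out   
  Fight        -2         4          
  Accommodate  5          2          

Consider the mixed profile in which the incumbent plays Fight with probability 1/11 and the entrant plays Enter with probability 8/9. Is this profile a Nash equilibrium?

No

Given the incumbent's mix p = 1/11, the entrant's payoff from Enter is -48/11 but from Stay out is -24/11. The entrant strictly prefers Stay out, so the entrant would not mix.
So the proposed profile is not a Nash equilibrium.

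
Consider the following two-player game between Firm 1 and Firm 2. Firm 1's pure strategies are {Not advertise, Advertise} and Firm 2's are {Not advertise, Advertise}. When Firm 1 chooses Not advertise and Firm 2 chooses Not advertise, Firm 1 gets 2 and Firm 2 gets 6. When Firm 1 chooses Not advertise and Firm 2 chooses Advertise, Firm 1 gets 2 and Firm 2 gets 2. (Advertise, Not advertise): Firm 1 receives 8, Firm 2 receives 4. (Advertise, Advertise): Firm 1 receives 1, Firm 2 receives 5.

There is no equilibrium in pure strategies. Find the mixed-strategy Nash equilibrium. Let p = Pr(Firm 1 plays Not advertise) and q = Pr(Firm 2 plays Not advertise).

p = 1/5, q = 1/7

Firm 1's mix must leave Firm 2 indifferent between Not advertise and Advertise.
  Firm 2's payoff from Not advertise: p·6 + (1−p)·4 = 2p + 4
  Firm 2's payoff from Advertise: p·2 + (1−p)·5 = -3p + 5
  2p + 4 = -3p + 5  ⇒  5p = 1  ⇒  p = 1/5.
In a mixed equilibrium Firm 1 is indifferent between Not advertise and Advertise; this condition fixes q.
  Firm 1's payoff from Not advertise: q·2 + (1−q)·2 = 2
  Firm 1's payoff from Advertise: q·8 + (1−q)·1 = 7q + 1
  2 = 7q + 1  ⇒  -7q = -1  ⇒  q = 1/7.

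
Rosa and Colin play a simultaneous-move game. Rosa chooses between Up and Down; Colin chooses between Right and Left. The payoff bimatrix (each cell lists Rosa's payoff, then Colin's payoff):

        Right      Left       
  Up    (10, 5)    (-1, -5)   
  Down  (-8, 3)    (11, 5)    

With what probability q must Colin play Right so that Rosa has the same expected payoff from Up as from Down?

q = 2/5

Colin's mix must leave Rosa indifferent between Up and Down.
  Rosa's payoff to Up: q·10 + (1−q)·(-1) = 11q - 1
  Rosa's payoff to Down: q·(-8) + (1−q)·11 = -19q + 11
  11q - 1 = -19q + 11  ⇒  30q = 12  ⇒  q = 2/5.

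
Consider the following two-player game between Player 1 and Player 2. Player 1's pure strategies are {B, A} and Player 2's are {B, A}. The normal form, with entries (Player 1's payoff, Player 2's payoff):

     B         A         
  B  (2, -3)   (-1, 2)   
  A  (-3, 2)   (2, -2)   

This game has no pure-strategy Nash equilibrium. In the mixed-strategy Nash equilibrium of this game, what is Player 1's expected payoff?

For Player 1 to be willing to mix, Player 1 must be indifferent between B and A, which pins down Player 2's mix.
  Player 1's payoff to B: q·2 + (1−q)·(-1) = 3q - 1
  Player 1's payoff to A: q·(-3) + (1−q)·2 = -5q + 2
  3q - 1 = -5q + 2  ⇒  8q = 3  ⇒  q = 3/8.
At equilibrium Player 1 is indifferent across rows, so Player 1's payoff equals the payoff from B: (3/8)·2 + (5/8)·(-1) = 1/8.

1/8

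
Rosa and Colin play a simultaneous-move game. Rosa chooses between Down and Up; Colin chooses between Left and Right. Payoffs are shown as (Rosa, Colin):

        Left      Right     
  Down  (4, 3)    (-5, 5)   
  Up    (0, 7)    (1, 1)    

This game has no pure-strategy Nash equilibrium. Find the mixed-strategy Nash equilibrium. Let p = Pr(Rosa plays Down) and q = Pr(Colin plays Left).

p = 3/4, q = 3/5

Rosa's mix must leave Colin indifferent between Left and Right.
  Colin's payoff to Left: p·3 + (1−p)·7 = -4p + 7
  Colin's payoff to Right: p·5 + (1−p)·1 = 4p + 1
  -4p + 7 = 4p + 1  ⇒  -8p = -6  ⇒  p = 3/4.
Set Rosa's expected payoff from Down equal to that from Up:
  Rosa's payoff from Down: q·4 + (1−q)·(-5) = 9q - 5
  Rosa's payoff from Up: q·0 + (1−q)·1 = -q + 1
  9q - 5 = -q + 1  ⇒  10q = 6  ⇒  q = 3/5.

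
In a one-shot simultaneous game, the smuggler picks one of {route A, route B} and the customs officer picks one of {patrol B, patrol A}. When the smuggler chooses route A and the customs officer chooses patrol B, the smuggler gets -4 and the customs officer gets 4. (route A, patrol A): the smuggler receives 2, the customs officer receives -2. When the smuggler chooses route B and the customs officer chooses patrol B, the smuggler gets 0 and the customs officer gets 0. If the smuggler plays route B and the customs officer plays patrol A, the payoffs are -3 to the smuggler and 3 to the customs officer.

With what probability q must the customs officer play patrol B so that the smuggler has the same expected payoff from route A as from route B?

q = 5/9

The smuggler's indifference between route A and route B determines the customs officer's mixing probability q:
  the smuggler's payoff to route A: q·(-4) + (1−q)·2 = -6q + 2
  the smuggler's payoff to route B: q·0 + (1−q)·(-3) = 3q - 3
  -6q + 2 = 3q - 3  ⇒  -9q = -5  ⇒  q = 5/9.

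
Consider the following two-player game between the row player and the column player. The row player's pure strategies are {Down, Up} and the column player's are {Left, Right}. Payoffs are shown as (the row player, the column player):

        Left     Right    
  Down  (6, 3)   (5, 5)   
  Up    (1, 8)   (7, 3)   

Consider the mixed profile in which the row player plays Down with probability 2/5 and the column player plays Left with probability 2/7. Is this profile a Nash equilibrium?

No

Given the row player's mix p = 2/5, the column player's payoff from Left is 6 but from Right is 19/5. The column player strictly prefers Left, so the column player would not mix.
So the proposed profile is not a Nash equilibrium.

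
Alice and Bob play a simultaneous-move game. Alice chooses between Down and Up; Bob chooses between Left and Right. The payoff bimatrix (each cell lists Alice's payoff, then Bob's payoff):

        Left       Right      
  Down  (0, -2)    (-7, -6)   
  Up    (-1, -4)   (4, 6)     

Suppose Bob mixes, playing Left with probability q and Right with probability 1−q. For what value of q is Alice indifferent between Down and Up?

Set Alice's expected payoff from Down equal to that from Up:
  Alice's expected payoff from Down: q·0 + (1−q)·(-7) = 7q - 7
  Alice's expected payoff from Up: q·(-1) + (1−q)·4 = -5q + 4
  7q - 7 = -5q + 4  ⇒  12q = 11  ⇒  q = 11/12.

q = 11/12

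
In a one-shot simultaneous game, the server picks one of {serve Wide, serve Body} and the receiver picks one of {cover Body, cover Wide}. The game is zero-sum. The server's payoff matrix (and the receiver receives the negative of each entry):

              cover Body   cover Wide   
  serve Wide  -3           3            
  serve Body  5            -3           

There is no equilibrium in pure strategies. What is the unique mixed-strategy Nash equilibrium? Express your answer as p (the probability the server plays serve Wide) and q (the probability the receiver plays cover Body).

p = 4/7, q = 3/7

Set the receiver's expected payoff from cover Body equal to that from cover Wide:
  the receiver's payoff from cover Body: p·3 + (1−p)·(-5) = 8p - 5
  the receiver's payoff from cover Wide: p·(-3) + (1−p)·3 = -6p + 3
  8p - 5 = -6p + 3  ⇒  14p = 8  ⇒  p = 4/7.
In a mixed equilibrium the server is indifferent between serve Wide and serve Body; this condition fixes q.
  the server's payoff to serve Wide: q·(-3) + (1−q)·3 = -6q + 3
  the server's payoff to serve Body: q·5 + (1−q)·(-3) = 8q - 3
  -6q + 3 = 8q - 3  ⇒  -14q = -6  ⇒  q = 3/7.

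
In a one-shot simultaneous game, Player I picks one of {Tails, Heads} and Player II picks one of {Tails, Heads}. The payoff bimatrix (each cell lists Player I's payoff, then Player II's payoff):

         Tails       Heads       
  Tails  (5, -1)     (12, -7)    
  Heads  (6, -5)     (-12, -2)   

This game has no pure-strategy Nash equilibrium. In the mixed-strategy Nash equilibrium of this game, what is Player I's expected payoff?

In a mixed equilibrium Player I is indifferent between Tails and Heads; this condition fixes q.
  Player I's payoff from Tails: q·5 + (1−q)·12 = -7q + 12
  Player I's payoff from Heads: q·6 + (1−q)·(-12) = 18q - 12
  -7q + 12 = 18q - 12  ⇒  -25q = -24  ⇒  q = 24/25.
At equilibrium Player I is indifferent across rows, so Player I's payoff equals the payoff from Tails: (24/25)·5 + (1/25)·12 = 132/25.

132/25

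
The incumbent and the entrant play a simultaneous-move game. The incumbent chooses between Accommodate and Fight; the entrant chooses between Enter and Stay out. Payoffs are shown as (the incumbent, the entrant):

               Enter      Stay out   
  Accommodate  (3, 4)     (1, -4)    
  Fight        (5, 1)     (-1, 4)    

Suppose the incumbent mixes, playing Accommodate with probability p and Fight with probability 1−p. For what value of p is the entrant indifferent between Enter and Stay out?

The entrant's indifference between Enter and Stay out determines the incumbent's mixing probability p:
  the entrant's payoff to Enter: p·4 + (1−p)·1 = 3p + 1
  the entrant's payoff to Stay out: p·(-4) + (1−p)·4 = -8p + 4
  3p + 1 = -8p + 4  ⇒  11p = 3  ⇒  p = 3/11.

p = 3/11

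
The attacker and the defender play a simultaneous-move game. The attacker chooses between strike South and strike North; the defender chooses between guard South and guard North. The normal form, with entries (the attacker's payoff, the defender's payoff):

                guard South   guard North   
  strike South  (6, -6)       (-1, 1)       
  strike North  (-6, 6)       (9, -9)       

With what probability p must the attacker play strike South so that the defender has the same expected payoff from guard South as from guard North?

In a mixed equilibrium the defender is indifferent between guard South and guard North; this condition fixes p.
  the defender's payoff from guard South: p·(-6) + (1−p)·6 = -12p + 6
  the defender's payoff from guard North: p·1 + (1−p)·(-9) = 10p - 9
  -12p + 6 = 10p - 9  ⇒  -22p = -15  ⇒  p = 15/22.

p = 15/22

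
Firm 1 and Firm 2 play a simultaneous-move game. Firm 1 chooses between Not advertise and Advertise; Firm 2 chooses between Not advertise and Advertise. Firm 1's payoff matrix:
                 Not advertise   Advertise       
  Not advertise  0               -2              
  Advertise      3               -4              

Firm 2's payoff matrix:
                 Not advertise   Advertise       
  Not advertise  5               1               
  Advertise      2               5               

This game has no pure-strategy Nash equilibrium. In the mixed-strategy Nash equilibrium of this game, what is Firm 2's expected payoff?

In a mixed equilibrium Firm 2 is indifferent between Not advertise and Advertise; this condition fixes p.
  Firm 2's payoff to Not advertise: p·5 + (1−p)·2 = 3p + 2
  Firm 2's payoff to Advertise: p·1 + (1−p)·5 = -4p + 5
  3p + 2 = -4p + 5  ⇒  7p = 3  ⇒  p = 3/7.
At equilibrium Firm 2 is indifferent across columns, so Firm 2's payoff equals the payoff from Not advertise: (3/7)·5 + (4/7)·2 = 23/7.

23/7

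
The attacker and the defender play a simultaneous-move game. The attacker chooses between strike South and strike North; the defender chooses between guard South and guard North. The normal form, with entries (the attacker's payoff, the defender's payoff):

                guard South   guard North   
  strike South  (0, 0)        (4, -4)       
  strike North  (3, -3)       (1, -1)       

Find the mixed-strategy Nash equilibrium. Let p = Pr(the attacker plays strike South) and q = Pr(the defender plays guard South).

p = 1/3, q = 1/2

In a mixed equilibrium the defender is indifferent between guard South and guard North; this condition fixes p.
  the defender's payoff from guard South: p·0 + (1−p)·(-3) = 3p - 3
  the defender's payoff from guard North: p·(-4) + (1−p)·(-1) = -3p - 1
  3p - 3 = -3p - 1  ⇒  6p = 2  ⇒  p = 1/3.
Set the attacker's expected payoff from strike South equal to that from strike North:
  the attacker's payoff from strike South: q·0 + (1−q)·4 = -4q + 4
  the attacker's payoff from strike North: q·3 + (1−q)·1 = 2q + 1
  -4q + 4 = 2q + 1  ⇒  -6q = -3  ⇒  q = 1/2.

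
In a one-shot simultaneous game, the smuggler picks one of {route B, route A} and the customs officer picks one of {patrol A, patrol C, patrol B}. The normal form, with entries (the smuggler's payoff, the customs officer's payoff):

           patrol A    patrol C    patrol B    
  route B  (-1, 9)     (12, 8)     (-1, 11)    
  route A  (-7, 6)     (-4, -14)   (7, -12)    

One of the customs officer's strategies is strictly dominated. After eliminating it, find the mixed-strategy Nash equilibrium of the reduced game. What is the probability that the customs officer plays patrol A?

q = 4/7

The customs officer's strategy patrol C is strictly dominated by patrol B: 11 > 8 and -12 > -14. Eliminate patrol C.
For the smuggler to be willing to mix, the smuggler must be indifferent between route B and route A, which pins down the customs officer's mix.
  the smuggler's payoff to route B: q·(-1) + (1−q)·(-1) = -1
  the smuggler's payoff to route A: q·(-7) + (1−q)·7 = -14q + 7
  -1 = -14q + 7  ⇒  14q = 8  ⇒  q = 4/7.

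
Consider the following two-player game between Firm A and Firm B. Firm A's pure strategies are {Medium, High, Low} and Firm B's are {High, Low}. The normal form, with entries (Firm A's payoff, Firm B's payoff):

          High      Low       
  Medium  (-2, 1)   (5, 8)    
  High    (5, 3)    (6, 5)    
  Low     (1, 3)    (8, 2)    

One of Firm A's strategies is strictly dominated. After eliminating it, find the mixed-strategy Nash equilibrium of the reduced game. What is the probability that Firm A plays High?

p = 1/3

Firm A's strategy Medium is strictly dominated by Low: 1 > -2 and 8 > 5. Eliminate Medium.
Set Firm B's expected payoff from High equal to that from Low:
  Firm B's expected payoff from High: p·3 + (1−p)·3 = 3
  Firm B's expected payoff from Low: p·5 + (1−p)·2 = 3p + 2
  3 = 3p + 2  ⇒  -3p = -1  ⇒  p = 1/3.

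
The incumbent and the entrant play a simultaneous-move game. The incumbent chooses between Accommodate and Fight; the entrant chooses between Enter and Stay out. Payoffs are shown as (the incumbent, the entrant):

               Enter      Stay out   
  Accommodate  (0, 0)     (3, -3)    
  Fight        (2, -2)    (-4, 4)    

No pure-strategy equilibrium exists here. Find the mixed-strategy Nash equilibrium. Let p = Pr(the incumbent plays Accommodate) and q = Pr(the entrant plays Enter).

For the entrant to be willing to mix, the entrant must be indifferent between Enter and Stay out, which pins down the incumbent's mix.
  the entrant's expected payoff from Enter: p·0 + (1−p)·(-2) = 2p - 2
  the entrant's expected payoff from Stay out: p·(-3) + (1−p)·4 = -7p + 4
  2p - 2 = -7p + 4  ⇒  9p = 6  ⇒  p = 2/3.
For the incumbent to be willing to mix, the incumbent must be indifferent between Accommodate and Fight, which pins down the entrant's mix.
  the incumbent's payoff from Accommodate: q·0 + (1−q)·3 = -3q + 3
  the incumbent's payoff from Fight: q·2 + (1−q)·(-4) = 6q - 4
  -3q + 3 = 6q - 4  ⇒  -9q = -7  ⇒  q = 7/9.

p = 2/3, q = 7/9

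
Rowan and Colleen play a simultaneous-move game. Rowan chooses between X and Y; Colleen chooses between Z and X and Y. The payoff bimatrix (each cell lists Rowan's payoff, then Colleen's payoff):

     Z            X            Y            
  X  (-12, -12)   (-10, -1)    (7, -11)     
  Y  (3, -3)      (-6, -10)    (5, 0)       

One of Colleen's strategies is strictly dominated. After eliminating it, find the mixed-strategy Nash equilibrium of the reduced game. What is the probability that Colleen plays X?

q = 1/3

Colleen's strategy Z is strictly dominated by Y: -11 > -12 and 0 > -3. Eliminate Z.
In a mixed equilibrium Rowan is indifferent between X and Y; this condition fixes q.
  Rowan's payoff from X: q·(-10) + (1−q)·7 = -17q + 7
  Rowan's payoff from Y: q·(-6) + (1−q)·5 = -11q + 5
  -17q + 7 = -11q + 5  ⇒  -6q = -2  ⇒  q = 1/3.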